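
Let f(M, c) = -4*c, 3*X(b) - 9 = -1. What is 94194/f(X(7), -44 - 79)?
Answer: 15699/82 ≈ 191.45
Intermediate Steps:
X(b) = 8/3 (X(b) = 3 + (⅓)*(-1) = 3 - ⅓ = 8/3)
94194/f(X(7), -44 - 79) = 94194/((-4*(-44 - 79))) = 94194/((-4*(-123))) = 94194/492 = 94194*(1/492) = 15699/82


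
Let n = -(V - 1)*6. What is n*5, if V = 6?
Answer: -150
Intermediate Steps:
n = -30 (n = -(6 - 1)*6 = -5*6 = -30)
n*5 = -30*5 = -150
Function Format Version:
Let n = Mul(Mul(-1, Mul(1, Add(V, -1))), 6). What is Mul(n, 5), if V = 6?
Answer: -150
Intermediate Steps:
n = -30 (n = Mul(Mul(-1, Mul(1, Add(6, -1))), 6) = Mul(Mul(-1, Mul(1, 5)), 6) = Mul(Mul(-1, 5), 6) = Mul(-5, 6) = -30)
Mul(n, 5) = Mul(-30, 5) = -150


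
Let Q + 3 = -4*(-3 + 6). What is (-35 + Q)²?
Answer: 2500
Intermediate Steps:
Q = -15 (Q = -3 - 4*(-3 + 6) = -3 - 4*3 = -3 - 12 = -15)
(-35 + Q)² = (-35 - 15)² = (-50)² = 2500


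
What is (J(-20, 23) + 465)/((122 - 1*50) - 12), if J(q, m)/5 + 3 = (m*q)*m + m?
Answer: -3489/4 ≈ -872.25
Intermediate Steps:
J(q, m) = -15 + 5*m + 5*q*m**2 (J(q, m) = -15 + 5*((m*q)*m + m) = -15 + 5*(q*m**2 + m) = -15 + 5*(m + q*m**2) = -15 + (5*m + 5*q*m**2) = -15 + 5*m + 5*q*m**2)
(J(-20, 23) + 465)/((122 - 1*50) - 12) = ((-15 + 5*23 + 5*(-20)*23**2) + 465)/((122 - 1*50) - 12) = ((-15 + 115 + 5*(-20)*529) + 465)/((122 - 50) - 12) = ((-15 + 115 - 52900) + 465)/(72 - 12) = (-52800 + 465)/60 = -52335*1/60 = -3489/4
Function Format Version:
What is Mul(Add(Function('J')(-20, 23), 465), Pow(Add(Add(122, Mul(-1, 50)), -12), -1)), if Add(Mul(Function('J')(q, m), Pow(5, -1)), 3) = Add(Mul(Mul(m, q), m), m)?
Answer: Rational(-3489, 4) ≈ -872.25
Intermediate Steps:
Function('J')(q, m) = Add(-15, Mul(5, m), Mul(5, q, Pow(m, 2))) (Function('J')(q, m) = Add(-15, Mul(5, Add(Mul(Mul(m, q), m), m))) = Add(-15, Mul(5, Add(Mul(q, Pow(m, 2)), m))) = Add(-15, Mul(5, Add(m, Mul(q, Pow(m, 2))))) = Add(-15, Add(Mul(5, m), Mul(5, q, Pow(m, 2)))) = Add(-15, Mul(5, m), Mul(5, q, Pow(m, 2))))
Mul(Add(Function('J')(-20, 23), 465), Pow(Add(Add(122, Mul(-1, 50)), -12), -1)) = Mul(Add(Add(-15, Mul(5, 23), Mul(5, -20, Pow(23, 2))), 465), Pow(Add(Add(122, Mul(-1, 50)), -12), -1)) = Mul(Add(Add(-15, 115, Mul(5, -20, 529)), 465), Pow(Add(Add(122, -50), -12), -1)) = Mul(Add(Add(-15, 115, -52900), 465), Pow(Add(72, -12), -1)) = Mul(Add(-52800, 465), Pow(60, -1)) = Mul(-52335, Rational(1, 60)) = Rational(-3489, 4)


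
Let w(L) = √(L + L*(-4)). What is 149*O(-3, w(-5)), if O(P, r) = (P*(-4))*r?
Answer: 1788*√15 ≈ 6924.9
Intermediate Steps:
w(L) = √3*√(-L) (w(L) = √(L - 4*L) = √(-3*L) = √3*√(-L))
O(P, r) = -4*P*r (O(P, r) = (-4*P)*r = -4*P*r)
149*O(-3, w(-5)) = 149*(-4*(-3)*√3*√(-1*(-5))) = 149*(-4*(-3)*√3*√5) = 149*(-4*(-3)*√15) = 149*(12*√15) = 1788*√15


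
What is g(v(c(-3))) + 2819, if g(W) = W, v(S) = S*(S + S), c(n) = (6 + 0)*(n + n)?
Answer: 5411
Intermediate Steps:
c(n) = 12*n (c(n) = 6*(2*n) = 12*n)
v(S) = 2*S² (v(S) = S*(2*S) = 2*S²)
g(v(c(-3))) + 2819 = 2*(12*(-3))² + 2819 = 2*(-36)² + 2819 = 2*1296 + 2819 = 2592 + 2819 = 5411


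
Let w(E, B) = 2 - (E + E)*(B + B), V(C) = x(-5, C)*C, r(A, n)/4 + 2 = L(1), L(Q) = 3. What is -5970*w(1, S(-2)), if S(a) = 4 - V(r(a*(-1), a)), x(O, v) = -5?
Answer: 561180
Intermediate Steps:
r(A, n) = 4 (r(A, n) = -8 + 4*3 = -8 + 12 = 4)
V(C) = -5*C
S(a) = 24 (S(a) = 4 - (-5)*4 = 4 - 1*(-20) = 4 + 20 = 24)
w(E, B) = 2 - 4*B*E (w(E, B) = 2 - 2*E*2*B = 2 - 4*B*E)
-5970*w(1, S(-2)) = -5970*(2 - 4*24*1) = -5970*(2 - 96) = -5970*(-94) = 561180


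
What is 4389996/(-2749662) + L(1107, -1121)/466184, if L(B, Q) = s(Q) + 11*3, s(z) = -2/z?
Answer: -382346037474209/239492014969128 ≈ -1.5965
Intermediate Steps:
L(B, Q) = 33 - 2/Q (L(B, Q) = -2/Q + 11*3 = -2/Q + 33 = 33 - 2/Q)
4389996/(-2749662) + L(1107, -1121)/466184 = 4389996/(-2749662) + (33 - 2/(-1121))/466184 = 4389996*(-1/2749662) + (33 - 2*(-1/1121))*(1/466184) = -731666/458277 + (33 + 2/1121)*(1/466184) = -731666/458277 + (36995/1121)*(1/466184) = -731666/458277 + 36995/522592264 = -382346037474209/239492014969128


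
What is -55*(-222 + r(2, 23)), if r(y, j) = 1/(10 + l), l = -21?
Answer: 12215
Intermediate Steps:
r(y, j) = -1/11 (r(y, j) = 1/(10 - 21) = 1/(-11) = -1/11)
-55*(-222 + r(2, 23)) = -55*(-222 - 1/11) = -55*(-2443/11) = 12215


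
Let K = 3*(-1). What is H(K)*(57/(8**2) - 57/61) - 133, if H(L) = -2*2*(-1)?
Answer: -129979/976 ≈ -133.18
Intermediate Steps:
K = -3
H(L) = 4 (H(L) = -4*(-1) = 4)
H(K)*(57/(8**2) - 57/61) - 133 = 4*(57/(8**2) - 57/61) - 133 = 4*(57/64 - 57*1/61) - 133 = 4*(57*(1/64) - 57/61) - 133 = 4*(57/64 - 57/61) - 133 = 4*(-171/3904) - 133 = -171/976 - 133 = -129979/976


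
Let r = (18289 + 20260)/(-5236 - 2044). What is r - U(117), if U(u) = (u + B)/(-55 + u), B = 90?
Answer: -278357/32240 ≈ -8.6339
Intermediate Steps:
r = -5507/1040 (r = 38549/(-7280) = 38549*(-1/7280) = -5507/1040 ≈ -5.2952)
U(u) = (90 + u)/(-55 + u) (U(u) = (u + 90)/(-55 + u) = (90 + u)/(-55 + u))
r - U(117) = -5507/1040 - (90 + 117)/(-55 + 117) = -5507/1040 - 207/62 = -278357/32240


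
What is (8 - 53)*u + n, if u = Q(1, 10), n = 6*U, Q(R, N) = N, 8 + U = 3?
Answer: -480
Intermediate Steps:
U = -5 (U = -8 + 3 = -5)
n = -30 (n = 6*(-5) = -30)
u = 10
(8 - 53)*u + n = (8 - 53)*10 - 30 = -45*10 - 30 = -450 - 30 = -480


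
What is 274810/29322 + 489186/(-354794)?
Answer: 20789256812/2600817417 ≈ 7.9934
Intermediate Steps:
274810/29322 + 489186/(-354794) = 274810*(1/29322) + 489186*(-1/354794) = 137405/14661 - 244593/177397 = 20789256812/2600817417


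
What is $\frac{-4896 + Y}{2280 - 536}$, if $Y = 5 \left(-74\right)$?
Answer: $- \frac{2633}{872} \approx -3.0195$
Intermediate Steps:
$Y = -370$
$\frac{-4896 + Y}{2280 - 536} = \frac{-4896 - 370}{2280 - 536} = - \frac{5266}{1744} = \left(-5266\right) \frac{1}{1744} = - \frac{2633}{872}$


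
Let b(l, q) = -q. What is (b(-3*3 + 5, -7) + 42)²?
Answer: 2401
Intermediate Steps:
(b(-3*3 + 5, -7) + 42)² = (-1*(-7) + 42)² = (7 + 42)² = 49² = 2401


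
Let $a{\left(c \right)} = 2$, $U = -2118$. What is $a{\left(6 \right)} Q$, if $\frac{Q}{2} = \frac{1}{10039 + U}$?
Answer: $\frac{4}{7921} \approx 0.00050499$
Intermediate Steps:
$Q = \frac{2}{7921}$ ($Q = \frac{2}{10039 - 2118} = \frac{2}{7921} \approx 0.00025249$)
$a{\left(6 \right)} Q = 2 \cdot \frac{2}{7921} = \frac{4}{7921}$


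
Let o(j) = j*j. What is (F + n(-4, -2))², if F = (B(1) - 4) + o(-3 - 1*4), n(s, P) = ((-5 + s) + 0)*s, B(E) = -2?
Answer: 6241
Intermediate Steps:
o(j) = j²
n(s, P) = s*(-5 + s) (n(s, P) = (-5 + s)*s = s*(-5 + s))
F = 43 (F = (-2 - 4) + (-3 - 1*4)² = -6 + (-3 - 4)² = -6 + (-7)² = -6 + 49 = 43)
(F + n(-4, -2))² = (43 - 4*(-5 - 4))² = (43 - 4*(-9))² = (43 + 36)² = 79² = 6241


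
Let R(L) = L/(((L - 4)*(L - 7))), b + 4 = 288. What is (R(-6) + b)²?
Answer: 340660849/4225 ≈ 80630.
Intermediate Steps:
b = 284 (b = -4 + 288 = 284)
R(L) = L/((-7 + L)*(-4 + L)) (R(L) = L/(((-4 + L)*(-7 + L))) = L/(((-7 + L)*(-4 + L))) = L*(1/((-7 + L)*(-4 + L))) = L/((-7 + L)*(-4 + L)))
(R(-6) + b)² = (-6/(28 + (-6)² - 11*(-6)) + 284)² = (-6/(28 + 36 + 66) + 284)² = (-6/130 + 284)² = (-6*1/130 + 284)² = (-3/65 + 284)² = (18457/65)² = 340660849/4225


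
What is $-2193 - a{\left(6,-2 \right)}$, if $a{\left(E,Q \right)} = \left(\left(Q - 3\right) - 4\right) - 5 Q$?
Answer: $-2194$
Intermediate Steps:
$a{\left(E,Q \right)} = -7 - 4 Q$ ($a{\left(E,Q \right)} = \left(\left(-3 + Q\right) - 4\right) - 5 Q = \left(-7 + Q\right) - 5 Q = -7 - 4 Q$)
$-2193 - a{\left(6,-2 \right)} = -2193 - \left(-7 - -8\right) = -2193 - \left(-7 + 8\right) = -2193 - 1 = -2194$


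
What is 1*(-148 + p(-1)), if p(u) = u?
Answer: -149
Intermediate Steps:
1*(-148 + p(-1)) = 1*(-148 - 1) = 1*(-149) = -149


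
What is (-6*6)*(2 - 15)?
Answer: 468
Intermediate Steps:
(-6*6)*(2 - 15) = -36*(-13) = 468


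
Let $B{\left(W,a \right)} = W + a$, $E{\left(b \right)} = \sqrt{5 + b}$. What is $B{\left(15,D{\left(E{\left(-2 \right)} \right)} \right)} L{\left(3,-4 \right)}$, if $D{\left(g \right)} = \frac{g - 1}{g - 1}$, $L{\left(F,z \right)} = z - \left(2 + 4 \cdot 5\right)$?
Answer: $-416$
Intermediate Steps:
$L{\left(F,z \right)} = -22 + z$ ($L{\left(F,z \right)} = z - \left(2 + 20\right) = z - 22 = -22 + z$)
$D{\left(g \right)} = 1$ ($D{\left(g \right)} = \frac{-1 + g}{-1 + g} = 1$)
$B{\left(15,D{\left(E{\left(-2 \right)} \right)} \right)} L{\left(3,-4 \right)} = \left(15 + 1\right) \left(-22 - 4\right) = 16 \left(-26\right) = -416$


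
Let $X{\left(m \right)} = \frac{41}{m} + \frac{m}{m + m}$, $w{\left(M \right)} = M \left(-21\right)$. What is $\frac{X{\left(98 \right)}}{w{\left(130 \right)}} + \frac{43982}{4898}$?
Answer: $\frac{196108391}{21840182} \approx 8.9792$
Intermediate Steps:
$w{\left(M \right)} = - 21 M$
$X{\left(m \right)} = \frac{1}{2} + \frac{41}{m}$ ($X{\left(m \right)} = \frac{41}{m} + \frac{m}{2 m} = \frac{41}{m} + m \frac{1}{2 m} = \frac{41}{m} + \frac{1}{2} = \frac{1}{2} + \frac{41}{m}$)
$\frac{X{\left(98 \right)}}{w{\left(130 \right)}} + \frac{43982}{4898} = \frac{\frac{1}{2} \cdot \frac{1}{98} \left(82 + 98\right)}{\left(-21\right) 130} + \frac{43982}{4898} = \frac{\frac{1}{2} \cdot \frac{1}{98} \cdot 180}{-2730} + 43982 \cdot \frac{1}{4898} = \frac{45}{49} \left(- \frac{1}{2730}\right) + \frac{21991}{2449} = - \frac{3}{8918} + \frac{21991}{2449} = \frac{196108391}{21840182}$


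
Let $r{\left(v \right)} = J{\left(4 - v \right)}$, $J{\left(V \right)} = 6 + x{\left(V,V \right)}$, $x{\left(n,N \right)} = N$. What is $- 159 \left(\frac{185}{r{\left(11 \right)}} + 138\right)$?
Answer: $7473$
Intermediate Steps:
$J{\left(V \right)} = 6 + V$
$r{\left(v \right)} = 10 - v$ ($r{\left(v \right)} = 6 - \left(-4 + v\right) = 10 - v$)
$- 159 \left(\frac{185}{r{\left(11 \right)}} + 138\right) = - 159 \left(\frac{185}{10 - 11} + 138\right) = - 159 \left(\frac{185}{-1} + 138\right) = - 159 \left(185 \left(-1\right) + 138\right) = - 159 \left(-185 + 138\right) = \left(-159\right) \left(-47\right) = 7473$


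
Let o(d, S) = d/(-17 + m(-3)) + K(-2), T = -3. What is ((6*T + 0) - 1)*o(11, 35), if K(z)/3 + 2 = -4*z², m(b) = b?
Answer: 20729/20 ≈ 1036.4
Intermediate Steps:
K(z) = -6 - 12*z² (K(z) = -6 + 3*(-4*z²) = -6 - 12*z²)
o(d, S) = -54 - d/20 (o(d, S) = d/(-17 - 3) + (-6 - 12*(-2)²) = d/(-20) + (-6 - 12*4) = -d/20 + (-6 - 48) = -d/20 - 54 = -54 - d/20)
((6*T + 0) - 1)*o(11, 35) = ((6*(-3) + 0) - 1)*(-54 - 1/20*11) = ((-18 + 0) - 1)*(-54 - 11/20) = (-18 - 1)*(-1091/20) = -19*(-1091/20) = 20729/20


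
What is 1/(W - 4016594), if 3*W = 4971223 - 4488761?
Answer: -3/11567320 ≈ -2.5935e-7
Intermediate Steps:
W = 482462/3 (W = (4971223 - 4488761)/3 = (⅓)*482462 = 482462/3 ≈ 1.6082e+5)
1/(W - 4016594) = 1/(482462/3 - 4016594) = 1/(-11567320/3) = -3/11567320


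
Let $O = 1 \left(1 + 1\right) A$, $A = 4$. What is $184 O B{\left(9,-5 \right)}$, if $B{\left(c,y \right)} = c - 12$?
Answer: $-4416$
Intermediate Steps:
$B{\left(c,y \right)} = -12 + c$
$O = 8$ ($O = 1 \left(1 + 1\right) 4 = 1 \cdot 2 \cdot 4 = 2 \cdot 4 = 8$)
$184 O B{\left(9,-5 \right)} = 184 \cdot 8 \left(-12 + 9\right) = 1472 \left(-3\right) = -4416$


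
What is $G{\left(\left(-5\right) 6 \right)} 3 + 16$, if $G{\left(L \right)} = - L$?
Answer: $106$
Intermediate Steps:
$G{\left(\left(-5\right) 6 \right)} 3 + 16 = - \left(-5\right) 6 \cdot 3 + 16 = \left(-1\right) \left(-30\right) 3 + 16 = 30 \cdot 3 + 16 = 90 + 16 = 106$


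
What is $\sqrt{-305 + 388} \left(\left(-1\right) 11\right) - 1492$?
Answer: $-1492 - 11 \sqrt{83} \approx -1592.2$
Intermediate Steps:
$\sqrt{-305 + 388} \left(\left(-1\right) 11\right) - 1492 = \sqrt{83} \left(-11\right) - 1492 = - 11 \sqrt{83} - 1492 = -1492 - 11 \sqrt{83}$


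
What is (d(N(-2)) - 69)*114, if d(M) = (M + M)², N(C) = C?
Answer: -6042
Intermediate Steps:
d(M) = 4*M² (d(M) = (2*M)² = 4*M²)
(d(N(-2)) - 69)*114 = (4*(-2)² - 69)*114 = (4*4 - 69)*114 = (16 - 69)*114 = -53*114 = -6042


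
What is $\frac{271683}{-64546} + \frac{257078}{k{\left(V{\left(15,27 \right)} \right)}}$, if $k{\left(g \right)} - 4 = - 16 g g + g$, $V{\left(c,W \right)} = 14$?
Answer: $- \frac{8720232091}{100627214} \approx -86.659$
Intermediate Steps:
$k{\left(g \right)} = 4 + g - 16 g^{2}$ ($k{\left(g \right)} = 4 + \left(- 16 g g + g\right) = 4 - \left(- g + 16 g^{2}\right) = 4 + g - 16 g^{2}$)
$\frac{271683}{-64546} + \frac{257078}{k{\left(V{\left(15,27 \right)} \right)}} = \frac{271683}{-64546} + \frac{257078}{4 + 14 - 16 \cdot 14^{2}} = 271683 \left(- \frac{1}{64546}\right) + \frac{257078}{4 + 14 - 3136} = - \frac{271683}{64546} + \frac{257078}{4 + 14 - 3136} = - \frac{271683}{64546} + \frac{257078}{-3118} = - \frac{271683}{64546} + 257078 \left(- \frac{1}{3118}\right) = - \frac{271683}{64546} - \frac{128539}{1559} = - \frac{8720232091}{100627214}$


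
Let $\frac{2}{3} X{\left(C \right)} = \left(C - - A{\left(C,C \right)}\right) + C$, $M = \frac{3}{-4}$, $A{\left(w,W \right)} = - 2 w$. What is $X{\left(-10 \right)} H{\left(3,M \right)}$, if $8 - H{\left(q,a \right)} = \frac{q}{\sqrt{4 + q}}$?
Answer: $0$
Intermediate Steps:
$M = - \frac{3}{4}$ ($M = 3 \left(- \frac{1}{4}\right) = - \frac{3}{4} \approx -0.75$)
$H{\left(q,a \right)} = 8 - \frac{q}{\sqrt{4 + q}}$
$X{\left(C \right)} = 0$ ($X{\left(C \right)} = \frac{3 \left(\left(C - 2 C\right) + C\right)}{2} = \frac{3 \left(- C + C\right)}{2} = \frac{3}{2} \cdot 0 = 0$)
$X{\left(-10 \right)} H{\left(3,M \right)} = 0 \left(8 - \frac{3}{\sqrt{4 + 3}}\right) = 0 \left(8 - \frac{3}{\sqrt{7}}\right) = 0 \left(8 - 3 \frac{\sqrt{7}}{7}\right) = 0 \left(8 - \frac{3 \sqrt{7}}{7}\right) = 0$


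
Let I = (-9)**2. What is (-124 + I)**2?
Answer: 1849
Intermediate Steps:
I = 81
(-124 + I)**2 = (-124 + 81)**2 = (-43)**2 = 1849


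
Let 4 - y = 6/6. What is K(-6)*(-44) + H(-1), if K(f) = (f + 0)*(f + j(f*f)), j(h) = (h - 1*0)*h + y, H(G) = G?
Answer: 341351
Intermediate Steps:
y = 3 (y = 4 - 6/6 = 4 - 1*1 = 4 - 1 = 3)
j(h) = 3 + h**2 (j(h) = (h - 1*0)*h + 3 = (h + 0)*h + 3 = h*h + 3 = h**2 + 3 = 3 + h**2)
K(f) = f*(3 + f + f**4) (K(f) = (f + 0)*(f + (3 + (f*f)**2)) = f*(f + (3 + (f**2)**2)) = f*(f + (3 + f**4)) = f*(3 + f + f**4))
K(-6)*(-44) + H(-1) = -6*(3 - 6 + (-6)**4)*(-44) - 1 = -6*(3 - 6 + 1296)*(-44) - 1 = -6*1293*(-44) - 1 = -7758*(-44) - 1 = 341352 - 1 = 341351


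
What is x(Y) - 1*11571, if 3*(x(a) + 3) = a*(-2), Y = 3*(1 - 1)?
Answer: -11574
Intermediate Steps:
Y = 0 (Y = 3*0 = 0)
x(a) = -3 - 2*a/3 (x(a) = -3 + (a*(-2))/3 = -3 + (-2*a)/3 = -3 - 2*a/3)
x(Y) - 1*11571 = (-3 - 2/3*0) - 1*11571 = (-3 + 0) - 11571 = -3 - 11571 = -11574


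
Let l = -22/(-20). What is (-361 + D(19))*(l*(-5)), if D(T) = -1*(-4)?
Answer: 3927/2 ≈ 1963.5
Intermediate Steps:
D(T) = 4
l = 11/10 (l = -22*(-1/20) = 11/10 ≈ 1.1000)
(-361 + D(19))*(l*(-5)) = (-361 + 4)*((11/10)*(-5)) = -357*(-11/2) = 3927/2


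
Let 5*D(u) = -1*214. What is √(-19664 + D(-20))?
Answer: I*√492670/5 ≈ 140.38*I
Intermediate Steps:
D(u) = -214/5 (D(u) = (-1*214)/5 = (⅕)*(-214) = -214/5)
√(-19664 + D(-20)) = √(-19664 - 214/5) = √(-98534/5) = I*√492670/5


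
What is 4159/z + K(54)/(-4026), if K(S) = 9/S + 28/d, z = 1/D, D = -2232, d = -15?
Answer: -373729070863/40260 ≈ -9.2829e+6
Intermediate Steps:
z = -1/2232 (z = 1/(-2232) = -1/2232 ≈ -0.00044803)
K(S) = -28/15 + 9/S (K(S) = 9/S + 28/(-15) = 9/S + 28*(-1/15) = 9/S - 28/15 = -28/15 + 9/S)
4159/z + K(54)/(-4026) = 4159/(-1/2232) + (-28/15 + 9/54)/(-4026) = 4159*(-2232) + (-28/15 + 9*(1/54))*(-1/4026) = -9282888 + (-28/15 + 1/6)*(-1/4026) = -9282888 - 17/10*(-1/4026) = -9282888 + 17/40260 = -373729070863/40260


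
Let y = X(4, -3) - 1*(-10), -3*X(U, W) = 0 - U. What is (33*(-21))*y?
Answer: -7854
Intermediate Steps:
X(U, W) = U/3 (X(U, W) = -(0 - U)/3 = -(-1)*U/3 = U/3)
y = 34/3 (y = (⅓)*4 - 1*(-10) = 4/3 + 10 = 34/3 ≈ 11.333)
(33*(-21))*y = (33*(-21))*(34/3) = -693*34/3 = -7854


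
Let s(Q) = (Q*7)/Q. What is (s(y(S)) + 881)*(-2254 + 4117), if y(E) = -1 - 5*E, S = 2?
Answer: 1654344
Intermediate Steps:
s(Q) = 7 (s(Q) = (7*Q)/Q = 7)
(s(y(S)) + 881)*(-2254 + 4117) = (7 + 881)*(-2254 + 4117) = 888*1863 = 1654344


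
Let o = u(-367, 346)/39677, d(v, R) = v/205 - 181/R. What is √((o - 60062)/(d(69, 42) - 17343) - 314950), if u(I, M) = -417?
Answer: 2*I*√2765083220427211809843299709490/5926055027849 ≈ 561.2*I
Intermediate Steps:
d(v, R) = -181/R + v/205 (d(v, R) = v*(1/205) - 181/R = v/205 - 181/R = -181/R + v/205)
o = -417/39677 ≈ -0.010510
√((o - 60062)/(d(69, 42) - 17343) - 314950) = √((-417/39677 - 60062)/((-181/42 + (1/205)*69) - 17343) - 314950) = √(-2383080391/(39677*((-181*1/42 + 69/205) - 17343)) - 314950) = √(-2383080391/(39677*((-181/42 + 69/205) - 17343)) - 314950) = √(-2383080391/(39677*(-34207/8610 - 17343)) - 314950) = √(-2383080391/(39677*(-149357437/8610)) - 314950) = √(-2383080391/39677*(-8610/149357437) - 314950) = √(20518322166510/5926055027849 - 314950) = √(-1866390512698876040/5926055027849) = 2*I*√2765083220427211809843299709490/5926055027849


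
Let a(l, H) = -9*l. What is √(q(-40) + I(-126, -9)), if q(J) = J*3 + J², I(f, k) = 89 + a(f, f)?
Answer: √2703 ≈ 51.990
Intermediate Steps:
I(f, k) = 89 - 9*f
q(J) = J² + 3*J (q(J) = 3*J + J² = J² + 3*J)
√(q(-40) + I(-126, -9)) = √(-40*(3 - 40) + (89 - 9*(-126))) = √(-40*(-37) + (89 + 1134)) = √(1480 + 1223) = √2703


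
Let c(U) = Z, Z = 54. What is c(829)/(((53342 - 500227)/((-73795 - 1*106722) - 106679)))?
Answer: 15508584/446885 ≈ 34.704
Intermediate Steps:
c(U) = 54
c(829)/(((53342 - 500227)/((-73795 - 1*106722) - 106679))) = 54/(((53342 - 500227)/((-73795 - 1*106722) - 106679))) = 54/((-446885/((-73795 - 106722) - 106679))) = 54/((-446885/(-180517 - 106679))) = 54/((-446885/(-287196))) = 54/((-446885*(-1/287196))) = 54/(446885/287196) = 54*(287196/446885) = 15508584/446885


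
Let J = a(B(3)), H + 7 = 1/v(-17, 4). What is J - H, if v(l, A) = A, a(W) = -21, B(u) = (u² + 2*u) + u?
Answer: -57/4 ≈ -14.250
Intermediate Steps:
B(u) = u² + 3*u
H = -27/4 (H = -7 + 1/4 = -7 + ¼ = -27/4 ≈ -6.7500)
J = -21
J - H = -21 - 1*(-27/4) = -21 + 27/4 = -57/4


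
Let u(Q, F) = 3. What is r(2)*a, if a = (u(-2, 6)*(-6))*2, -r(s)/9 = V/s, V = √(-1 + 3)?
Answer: 162*√2 ≈ 229.10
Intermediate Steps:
V = √2 ≈ 1.4142
r(s) = -9*√2/s
a = -36 (a = (3*(-6))*2 = -18*2 = -36)
r(2)*a = -9*√2/2*(-36) = 162*√2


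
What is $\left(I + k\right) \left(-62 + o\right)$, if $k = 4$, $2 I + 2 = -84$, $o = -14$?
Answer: $2964$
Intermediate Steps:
$I = -43$ ($I = -1 + \frac{1}{2} \left(-84\right) = -1 - 42 = -43$)
$\left(I + k\right) \left(-62 + o\right) = \left(-43 + 4\right) \left(-62 - 14\right) = \left(-39\right) \left(-76\right) = 2964$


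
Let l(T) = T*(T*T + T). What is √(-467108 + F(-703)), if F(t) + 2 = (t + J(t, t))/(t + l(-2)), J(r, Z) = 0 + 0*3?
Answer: I*√233483969369/707 ≈ 683.45*I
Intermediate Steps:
J(r, Z) = 0 (J(r, Z) = 0 + 0 = 0)
l(T) = T*(T + T²) (l(T) = T*(T² + T) = T*(T + T²))
F(t) = -2 + t/(-4 + t) (F(t) = -2 + (t + 0)/(t + (-2)²*(1 - 2)) = -2 + t/(t + 4*(-1)) = -2 + t/(t - 4) = -2 + t/(-4 + t))
√(-467108 + F(-703)) = √(-467108 + (8 - 1*(-703))/(-4 - 703)) = √(-467108 + (8 + 703)/(-707)) = √(-467108 - 1/707*711) = √(-467108 - 711/707) = √(-330246067/707) = I*√233483969369/707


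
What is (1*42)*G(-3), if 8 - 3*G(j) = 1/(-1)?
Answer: 126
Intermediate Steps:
G(j) = 3 (G(j) = 8/3 - ⅓/(-1) = 8/3 - ⅓*(-1) = 8/3 + ⅓ = 3)
(1*42)*G(-3) = (1*42)*3 = 42*3 = 126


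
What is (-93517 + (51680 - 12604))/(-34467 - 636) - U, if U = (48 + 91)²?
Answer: -226056874/11701 ≈ -19319.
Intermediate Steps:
U = 19321 (U = 139² = 19321)
(-93517 + (51680 - 12604))/(-34467 - 636) - U = (-93517 + (51680 - 12604))/(-34467 - 636) - 1*19321 = (-93517 + 39076)/(-35103) - 19321 = -54441*(-1/35103) - 19321 = 18147/11701 - 19321 = -226056874/11701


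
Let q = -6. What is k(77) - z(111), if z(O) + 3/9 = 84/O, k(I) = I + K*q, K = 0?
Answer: 8500/111 ≈ 76.577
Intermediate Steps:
k(I) = I (k(I) = I + 0*(-6) = I + 0 = I)
z(O) = -⅓ + 84/O
k(77) - z(111) = 77 - (252 - 1*111)/(3*111) = 77 - (252 - 111)/(3*111) = 77 - 141/(3*111) = 77 - 1*47/111 = 77 - 47/111 = 8500/111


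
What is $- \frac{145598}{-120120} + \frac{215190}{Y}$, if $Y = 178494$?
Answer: $\frac{4319749351}{1786724940} \approx 2.4177$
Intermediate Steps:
$- \frac{145598}{-120120} + \frac{215190}{Y} = - \frac{145598}{-120120} + \frac{215190}{178494} = \left(-145598\right) \left(- \frac{1}{120120}\right) + 215190 \cdot \frac{1}{178494} = \frac{72799}{60060} + \frac{35865}{29749} = \frac{4319749351}{1786724940}$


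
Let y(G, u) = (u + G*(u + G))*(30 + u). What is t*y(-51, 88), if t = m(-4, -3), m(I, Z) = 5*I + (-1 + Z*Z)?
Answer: 2547384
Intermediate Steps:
m(I, Z) = -1 + Z² + 5*I (m(I, Z) = 5*I + (-1 + Z²) = -1 + Z² + 5*I)
y(G, u) = (30 + u)*(u + G*(G + u)) (y(G, u) = (u + G*(G + u))*(30 + u) = (30 + u)*(u + G*(G + u)))
t = -12 (t = -1 + (-3)² + 5*(-4) = -1 + 9 - 20 = -12)
t*y(-51, 88) = -12*(88² + 30*88 + 30*(-51)² - 51*88² + 88*(-51)² + 30*(-51)*88) = -12*(7744 + 2640 + 30*2601 - 51*7744 + 88*2601 - 134640) = -12*(7744 + 2640 + 78030 - 394944 + 228888 - 134640) = -12*(-212282) = 2547384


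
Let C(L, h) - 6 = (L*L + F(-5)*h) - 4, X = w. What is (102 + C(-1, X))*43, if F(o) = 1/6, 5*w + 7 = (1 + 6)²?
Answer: 22876/5 ≈ 4575.2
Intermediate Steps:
w = 42/5 (w = -7/5 + (1 + 6)²/5 = -7/5 + (⅕)*7² = -7/5 + (⅕)*49 = -7/5 + 49/5 = 42/5 ≈ 8.4000)
X = 42/5 ≈ 8.4000
F(o) = ⅙
C(L, h) = 2 + L² + h/6 (C(L, h) = 6 + ((L*L + h/6) - 4) = 6 + ((L² + h/6) - 4) = 6 + (-4 + L² + h/6) = 2 + L² + h/6)
(102 + C(-1, X))*43 = (102 + (2 + (-1)² + (⅙)*(42/5)))*43 = (102 + (2 + 1 + 7/5))*43 = (102 + 22/5)*43 = (532/5)*43 = 22876/5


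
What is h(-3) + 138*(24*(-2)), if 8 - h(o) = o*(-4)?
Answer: -6628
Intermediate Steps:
h(o) = 8 + 4*o (h(o) = 8 - o*(-4) = 8 - (-4)*o = 8 + 4*o)
h(-3) + 138*(24*(-2)) = (8 + 4*(-3)) + 138*(24*(-2)) = (8 - 12) + 138*(-48) = -4 - 6624 = -6628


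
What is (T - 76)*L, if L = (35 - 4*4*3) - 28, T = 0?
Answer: 3116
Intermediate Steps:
L = -41 (L = (35 - 16*3) - 28 = (35 - 48) - 28 = -13 - 28 = -41)
(T - 76)*L = (0 - 76)*(-41) = -76*(-41) = 3116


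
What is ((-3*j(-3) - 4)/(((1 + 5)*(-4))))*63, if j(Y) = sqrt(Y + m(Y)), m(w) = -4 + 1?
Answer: 21/2 + 63*I*sqrt(6)/8 ≈ 10.5 + 19.29*I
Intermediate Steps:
m(w) = -3
j(Y) = sqrt(-3 + Y) (j(Y) = sqrt(Y - 3) = sqrt(-3 + Y))
((-3*j(-3) - 4)/(((1 + 5)*(-4))))*63 = ((-3*sqrt(-3 - 3) - 4)/(((1 + 5)*(-4))))*63 = ((-3*I*sqrt(6) - 4)/((6*(-4))))*63 = ((-3*I*sqrt(6) - 4)/(-24))*63 = ((-3*I*sqrt(6) - 4)*(-1/24))*63 = ((-4 - 3*I*sqrt(6))*(-1/24))*63 = (1/6 + I*sqrt(6)/8)*63 = 21/2 + 63*I*sqrt(6)/8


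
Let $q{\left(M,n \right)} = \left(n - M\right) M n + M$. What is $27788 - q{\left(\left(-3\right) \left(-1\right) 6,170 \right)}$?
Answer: $-437350$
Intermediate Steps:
$q{\left(M,n \right)} = M + M n \left(n - M\right)$ ($q{\left(M,n \right)} = M \left(n - M\right) n + M = M n \left(n - M\right) + M = M + M n \left(n - M\right)$)
$27788 - q{\left(\left(-3\right) \left(-1\right) 6,170 \right)} = 27788 - \left(-3\right) \left(-1\right) 6 \left(1 + 170^{2} - \left(-3\right) \left(-1\right) 6 \cdot 170\right) = 27788 - 3 \cdot 6 \left(1 + 28900 - 3 \cdot 6 \cdot 170\right) = 27788 - 18 \left(1 + 28900 - 18 \cdot 170\right) = 27788 - 18 \left(1 + 28900 - 3060\right) = 27788 - 18 \cdot 25841 = 27788 - 465138 = -437350$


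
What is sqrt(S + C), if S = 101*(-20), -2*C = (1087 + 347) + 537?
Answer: I*sqrt(12022)/2 ≈ 54.822*I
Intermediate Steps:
C = -1971/2 (C = -((1087 + 347) + 537)/2 = -(1434 + 537)/2 = -1/2*1971 = -1971/2 ≈ -985.50)
S = -2020
sqrt(S + C) = sqrt(-2020 - 1971/2) = sqrt(-6011/2) = I*sqrt(12022)/2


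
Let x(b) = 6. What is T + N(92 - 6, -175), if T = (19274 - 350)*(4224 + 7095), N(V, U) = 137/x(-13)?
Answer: 1285204673/6 ≈ 2.1420e+8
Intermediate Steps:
N(V, U) = 137/6
T = 214200756 (T = 18924*11319 = 214200756)
T + N(92 - 6, -175) = 214200756 + 137/6 = 1285204673/6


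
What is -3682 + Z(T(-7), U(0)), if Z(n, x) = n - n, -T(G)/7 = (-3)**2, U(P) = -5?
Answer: -3682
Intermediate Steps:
T(G) = -63 (T(G) = -7*(-3)**2 = -7*9 = -63)
Z(n, x) = 0
-3682 + Z(T(-7), U(0)) = -3682 + 0 = -3682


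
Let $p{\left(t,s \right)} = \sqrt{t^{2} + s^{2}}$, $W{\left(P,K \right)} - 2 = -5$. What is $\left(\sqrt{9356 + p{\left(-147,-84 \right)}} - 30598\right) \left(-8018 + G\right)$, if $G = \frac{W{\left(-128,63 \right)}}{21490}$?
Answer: $\frac{2636122085077}{10745} - \frac{172306823 \sqrt{9356 + 21 \sqrt{65}}}{21490} \approx 2.4455 \cdot 10^{8}$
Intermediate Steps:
$W{\left(P,K \right)} = -3$ ($W{\left(P,K \right)} = 2 - 5 = -3$)
$G = - \frac{3}{21490} \approx -0.0001396$
$p{\left(t,s \right)} = \sqrt{s^{2} + t^{2}}$
$\left(\sqrt{9356 + p{\left(-147,-84 \right)}} - 30598\right) \left(-8018 + G\right) = \left(\sqrt{9356 + \sqrt{\left(-84\right)^{2} + \left(-147\right)^{2}}} - 30598\right) \left(-8018 - \frac{3}{21490}\right) = \left(\sqrt{9356 + \sqrt{7056 + 21609}} - 30598\right) \left(- \frac{172306823}{21490}\right) = \left(\sqrt{9356 + \sqrt{28665}} - 30598\right) \left(- \frac{172306823}{21490}\right) = \left(\sqrt{9356 + 21 \sqrt{65}} - 30598\right) \left(- \frac{172306823}{21490}\right) = \left(-30598 + \sqrt{9356 + 21 \sqrt{65}}\right) \left(- \frac{172306823}{21490}\right) = \frac{2636122085077}{10745} - \frac{172306823 \sqrt{9356 + 21 \sqrt{65}}}{21490}$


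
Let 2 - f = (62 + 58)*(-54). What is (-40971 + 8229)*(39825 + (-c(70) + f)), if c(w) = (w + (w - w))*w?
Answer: -1355747994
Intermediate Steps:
c(w) = w**2 (c(w) = (w + 0)*w = w*w = w**2)
f = 6482 (f = 2 - (62 + 58)*(-54) = 2 - 120*(-54) = 2 - 1*(-6480) = 2 + 6480 = 6482)
(-40971 + 8229)*(39825 + (-c(70) + f)) = (-40971 + 8229)*(39825 + (-1*70**2 + 6482)) = -32742*(39825 + (-1*4900 + 6482)) = -32742*(39825 + (-4900 + 6482)) = -32742*(39825 + 1582) = -32742*41407 = -1355747994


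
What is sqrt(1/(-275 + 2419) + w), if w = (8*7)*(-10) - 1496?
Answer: I*sqrt(590680442)/536 ≈ 45.343*I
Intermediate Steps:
w = -2056 (w = 56*(-10) - 1496 = -560 - 1496 = -2056)
sqrt(1/(-275 + 2419) + w) = sqrt(1/(-275 + 2419) - 2056) = sqrt(1/2144 - 2056) = sqrt(-4408063/2144) = I*sqrt(590680442)/536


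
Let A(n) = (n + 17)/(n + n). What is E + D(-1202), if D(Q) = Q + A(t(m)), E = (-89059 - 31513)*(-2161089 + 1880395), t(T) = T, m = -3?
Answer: 101531507291/3 ≈ 3.3844e+10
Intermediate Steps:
A(n) = (17 + n)/(2*n) (A(n) = (17 + n)/((2*n)) = (17 + n)*(1/(2*n)) = (17 + n)/(2*n))
E = 33843836968 (E = -120572*(-280694) = 33843836968)
D(Q) = -7/3 + Q (D(Q) = Q + (½)*(17 - 3)/(-3) = Q + (½)*(-⅓)*14 = Q - 7/3 = -7/3 + Q)
E + D(-1202) = 33843836968 + (-7/3 - 1202) = 33843836968 - 3613/3 = 101531507291/3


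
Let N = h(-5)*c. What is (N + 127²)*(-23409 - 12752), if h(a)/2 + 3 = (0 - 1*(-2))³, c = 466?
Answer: -751751029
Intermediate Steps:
h(a) = 10 (h(a) = -6 + 2*(0 - 1*(-2))³ = -6 + 2*(0 + 2)³ = -6 + 2*2³ = -6 + 2*8 = -6 + 16 = 10)
N = 4660 (N = 10*466 = 4660)
(N + 127²)*(-23409 - 12752) = (4660 + 127²)*(-23409 - 12752) = (4660 + 16129)*(-36161) = 20789*(-36161) = -751751029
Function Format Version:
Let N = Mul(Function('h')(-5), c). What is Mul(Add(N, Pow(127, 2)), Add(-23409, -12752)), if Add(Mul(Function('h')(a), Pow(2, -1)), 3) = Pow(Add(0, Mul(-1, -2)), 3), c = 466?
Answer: -751751029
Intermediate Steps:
Function('h')(a) = 10 (Function('h')(a) = Add(-6, Mul(2, Pow(Add(0, Mul(-1, -2)), 3))) = Add(-6, Mul(2, Pow(Add(0, 2), 3))) = Add(-6, Mul(2, Pow(2, 3))) = Add(-6, Mul(2, 8)) = Add(-6, 16) = 10)
N = 4660 (N = Mul(10, 466) = 4660)
Mul(Add(N, Pow(127, 2)), Add(-23409, -12752)) = Mul(Add(4660, Pow(127, 2)), Add(-23409, -12752)) = Mul(Add(4660, 16129), -36161) = Mul(20789, -36161) = -751751029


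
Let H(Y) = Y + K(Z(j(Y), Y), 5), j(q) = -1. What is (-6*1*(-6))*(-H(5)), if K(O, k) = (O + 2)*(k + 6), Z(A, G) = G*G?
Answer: -10872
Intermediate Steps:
Z(A, G) = G²
K(O, k) = (2 + O)*(6 + k)
H(Y) = 22 + Y + 11*Y² (H(Y) = Y + (12 + 2*5 + 6*Y² + Y²*5) = Y + (12 + 10 + 6*Y² + 5*Y²) = Y + (22 + 11*Y²) = 22 + Y + 11*Y²)
(-6*1*(-6))*(-H(5)) = (-6*1*(-6))*(-(22 + 5 + 11*5²)) = (-6*(-6))*(-(22 + 5 + 11*25)) = 36*(-(22 + 5 + 275)) = 36*(-1*302) = 36*(-302) = -10872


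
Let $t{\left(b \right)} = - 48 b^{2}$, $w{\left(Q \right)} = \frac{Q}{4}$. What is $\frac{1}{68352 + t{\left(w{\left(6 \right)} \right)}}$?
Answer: $\frac{1}{68244} \approx 1.4653 \cdot 10^{-5}$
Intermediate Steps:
$w{\left(Q \right)} = \frac{Q}{4}$ ($w{\left(Q \right)} = Q \frac{1}{4} = \frac{Q}{4}$)
$\frac{1}{68352 + t{\left(w{\left(6 \right)} \right)}} = \frac{1}{68352 - 48 \left(\frac{1}{4} \cdot 6\right)^{2}} = \frac{1}{68352 - 48 \left(\frac{3}{2}\right)^{2}} = \frac{1}{68352 - 108} = \frac{1}{68244}$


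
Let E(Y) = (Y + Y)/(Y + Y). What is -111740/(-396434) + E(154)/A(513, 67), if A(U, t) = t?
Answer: 3941507/13280539 ≈ 0.29679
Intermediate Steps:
E(Y) = 1 (E(Y) = (2*Y)/((2*Y)) = (2*Y)*(1/(2*Y)) = 1)
-111740/(-396434) + E(154)/A(513, 67) = -111740/(-396434) + 1/67 = -111740*(-1/396434) + 1*(1/67) = 55870/198217 + 1/67 = 3941507/13280539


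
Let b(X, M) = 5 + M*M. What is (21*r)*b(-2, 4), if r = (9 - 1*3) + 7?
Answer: 5733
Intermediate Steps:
b(X, M) = 5 + M**2
r = 13 (r = (9 - 3) + 7 = 6 + 7 = 13)
(21*r)*b(-2, 4) = (21*13)*(5 + 4**2) = 273*(5 + 16) = 273*21 = 5733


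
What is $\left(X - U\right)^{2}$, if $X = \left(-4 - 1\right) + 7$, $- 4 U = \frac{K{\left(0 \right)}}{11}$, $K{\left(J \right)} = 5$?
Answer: $\frac{8649}{1936} \approx 4.4675$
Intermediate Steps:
$U = - \frac{5}{44}$ ($U = - \frac{5 \cdot \frac{1}{11}}{4} = \left(- \frac{1}{4}\right) \frac{5}{11} = - \frac{5}{44} \approx -0.11364$)
$X = 2$ ($X = \left(-4 - 1\right) + 7 = -5 + 7 = 2$)
$\left(X - U\right)^{2} = \left(2 - - \frac{5}{44}\right)^{2} = \left(2 + \frac{5}{44}\right)^{2} = \left(\frac{93}{44}\right)^{2} = \frac{8649}{1936}$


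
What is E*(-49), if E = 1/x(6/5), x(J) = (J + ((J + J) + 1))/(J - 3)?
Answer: 441/23 ≈ 19.174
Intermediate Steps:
x(J) = (1 + 3*J)/(-3 + J) (x(J) = (J + (2*J + 1))/(-3 + J) = (J + (1 + 2*J))/(-3 + J) = (1 + 3*J)/(-3 + J))
E = -9/23 (E = 1/((1 + 3*(6/5))/(-3 + 6/5)) = 1/((1 + 18/5)/(-9/5)) = 1/(-5/9*23/5) = 1/(-23/9) = -9/23 ≈ -0.39130)
E*(-49) = -9/23*(-49) = 441/23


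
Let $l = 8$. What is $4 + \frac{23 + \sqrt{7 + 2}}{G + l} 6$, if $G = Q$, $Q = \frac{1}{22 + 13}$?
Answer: $\frac{6584}{281} \approx 23.431$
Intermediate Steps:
$Q = \frac{1}{35} \approx 0.028571$
$G = \frac{1}{35} \approx 0.028571$
$4 + \frac{23 + \sqrt{7 + 2}}{G + l} 6 = 4 + \frac{23 + \sqrt{7 + 2}}{\frac{1}{35} + 8} \cdot 6 = 4 + \frac{23 + \sqrt{9}}{\frac{281}{35}} \cdot 6 = 4 + \left(23 + 3\right) \frac{35}{281} \cdot 6 = 4 + 26 \cdot \frac{35}{281} \cdot 6 = 4 + \frac{910}{281} \cdot 6 = 4 + \frac{5460}{281} = \frac{6584}{281}$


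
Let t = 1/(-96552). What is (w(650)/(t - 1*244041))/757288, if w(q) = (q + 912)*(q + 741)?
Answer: -26222823198/2230463692926413 ≈ -1.1757e-5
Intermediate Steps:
w(q) = (741 + q)*(912 + q) (w(q) = (912 + q)*(741 + q) = (741 + q)*(912 + q))
t = -1/96552 ≈ -1.0357e-5
(w(650)/(t - 1*244041))/757288 = ((675792 + 650**2 + 1653*650)/(-1/96552 - 1*244041))/757288 = ((675792 + 422500 + 1074450)/(-1/96552 - 244041))*(1/757288) = (2172742/(-23562646633/96552))*(1/757288) = (2172742*(-96552/23562646633))*(1/757288) = -209782585584/23562646633*1/757288 = -26222823198/2230463692926413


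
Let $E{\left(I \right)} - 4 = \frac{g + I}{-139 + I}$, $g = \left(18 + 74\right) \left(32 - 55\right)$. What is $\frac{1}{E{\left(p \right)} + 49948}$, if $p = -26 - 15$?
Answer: $\frac{60}{2997839} \approx 2.0014 \cdot 10^{-5}$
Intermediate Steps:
$p = -41$
$g = -2116$ ($g = 92 \left(-23\right) = -2116$)
$E{\left(I \right)} = 4 + \frac{-2116 + I}{-139 + I}$
$\frac{1}{E{\left(p \right)} + 49948} = \frac{1}{\frac{-2672 + 5 \left(-41\right)}{-139 - 41} + 49948} = \frac{1}{\frac{-2672 - 205}{-180} + 49948} = \frac{1}{\left(- \frac{1}{180}\right) \left(-2877\right) + 49948} = \frac{1}{\frac{959}{60} + 49948} = \frac{1}{\frac{2997839}{60}} = \frac{60}{2997839}$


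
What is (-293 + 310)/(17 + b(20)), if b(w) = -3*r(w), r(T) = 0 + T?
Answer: -17/43 ≈ -0.39535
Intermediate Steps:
r(T) = T
b(w) = -3*w
(-293 + 310)/(17 + b(20)) = (-293 + 310)/(17 - 3*20) = 17/(17 - 60) = 17/(-43) = 17*(-1/43) = -17/43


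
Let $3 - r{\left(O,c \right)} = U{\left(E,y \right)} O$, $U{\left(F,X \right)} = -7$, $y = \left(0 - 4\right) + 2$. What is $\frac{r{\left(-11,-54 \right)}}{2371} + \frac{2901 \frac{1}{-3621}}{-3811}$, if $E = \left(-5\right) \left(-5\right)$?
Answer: $- \frac{338098141}{10906308367} \approx -0.031$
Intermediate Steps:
$E = 25$
$y = -2$ ($y = -4 + 2 = -2$)
$r{\left(O,c \right)} = 3 + 7 O$ ($r{\left(O,c \right)} = 3 - - 7 O = 3 + 7 O$)
$\frac{r{\left(-11,-54 \right)}}{2371} + \frac{2901 \frac{1}{-3621}}{-3811} = \frac{3 + 7 \left(-11\right)}{2371} + \frac{2901 \frac{1}{-3621}}{-3811} = \left(3 - 77\right) \frac{1}{2371} + 2901 \left(- \frac{1}{3621}\right) \left(- \frac{1}{3811}\right) = \left(-74\right) \frac{1}{2371} - - \frac{967}{4599877} = - \frac{74}{2371} + \frac{967}{4599877} = - \frac{338098141}{10906308367}$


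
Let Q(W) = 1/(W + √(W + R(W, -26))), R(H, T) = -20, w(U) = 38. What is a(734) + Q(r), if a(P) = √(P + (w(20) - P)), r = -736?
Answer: (-I + 6*√798 + 736*I*√38)/(2*(3*√21 + 368*I)) ≈ 6.1631 - 5.0687e-5*I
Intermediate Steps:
a(P) = √38 (a(P) = √(P + (38 - P)) = √38)
Q(W) = 1/(W + √(-20 + W)) (Q(W) = 1/(W + √(W - 20)) = 1/(W + √(-20 + W)))
a(734) + Q(r) = √38 + 1/(-736 + √(-20 - 736)) = √38 + 1/(-736 + √(-756)) = √38 + 1/(-736 + 6*I*√21)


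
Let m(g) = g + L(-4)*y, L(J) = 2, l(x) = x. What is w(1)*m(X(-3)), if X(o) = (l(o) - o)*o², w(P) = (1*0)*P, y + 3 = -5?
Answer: 0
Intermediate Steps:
y = -8 (y = -3 - 5 = -8)
w(P) = 0 (w(P) = 0*P = 0)
X(o) = 0 (X(o) = (o - o)*o² = 0*o² = 0)
m(g) = -16 + g (m(g) = g + 2*(-8) = g - 16 = -16 + g)
w(1)*m(X(-3)) = 0*(-16 + 0) = 0*(-16) = 0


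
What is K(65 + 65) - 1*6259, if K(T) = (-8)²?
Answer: -6195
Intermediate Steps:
K(T) = 64
K(65 + 65) - 1*6259 = 64 - 1*6259 = 64 - 6259 = -6195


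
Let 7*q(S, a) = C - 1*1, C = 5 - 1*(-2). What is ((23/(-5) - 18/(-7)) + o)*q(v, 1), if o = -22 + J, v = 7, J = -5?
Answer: -6096/245 ≈ -24.882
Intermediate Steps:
C = 7 (C = 5 + 2 = 7)
o = -27 (o = -22 - 5 = -27)
q(S, a) = 6/7 (q(S, a) = (7 - 1*1)/7 = (7 - 1)/7 = (⅐)*6 = 6/7)
((23/(-5) - 18/(-7)) + o)*q(v, 1) = ((23/(-5) - 18/(-7)) - 27)*(6/7) = ((23*(-⅕) - 18*(-⅐)) - 27)*(6/7) = ((-23/5 + 18/7) - 27)*(6/7) = (-71/35 - 27)*(6/7) = -1016/35*6/7 = -6096/245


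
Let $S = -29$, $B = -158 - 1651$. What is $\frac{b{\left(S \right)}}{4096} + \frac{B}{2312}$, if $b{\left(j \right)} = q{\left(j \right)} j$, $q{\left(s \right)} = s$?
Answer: $- \frac{683159}{1183744} \approx -0.57712$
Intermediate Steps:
$B = -1809$ ($B = -158 - 1651 = -1809$)
$b{\left(j \right)} = j^{2}$ ($b{\left(j \right)} = j j = j^{2}$)
$\frac{b{\left(S \right)}}{4096} + \frac{B}{2312} = \frac{\left(-29\right)^{2}}{4096} - \frac{1809}{2312} = 841 \cdot \frac{1}{4096} - \frac{1809}{2312} = \frac{841}{4096} - \frac{1809}{2312} = - \frac{683159}{1183744}$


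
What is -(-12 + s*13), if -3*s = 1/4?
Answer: 157/12 ≈ 13.083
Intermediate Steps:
s = -1/12 (s = -⅓/4 = -⅓*¼ = -1/12 ≈ -0.083333)
-(-12 + s*13) = -(-12 - 1/12*13) = -(-12 - 13/12) = -1*(-157/12) = 157/12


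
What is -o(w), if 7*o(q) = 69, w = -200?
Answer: -69/7 ≈ -9.8571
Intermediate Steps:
o(q) = 69/7 (o(q) = (1/7)*69 = 69/7)
-o(w) = -1*69/7 = -69/7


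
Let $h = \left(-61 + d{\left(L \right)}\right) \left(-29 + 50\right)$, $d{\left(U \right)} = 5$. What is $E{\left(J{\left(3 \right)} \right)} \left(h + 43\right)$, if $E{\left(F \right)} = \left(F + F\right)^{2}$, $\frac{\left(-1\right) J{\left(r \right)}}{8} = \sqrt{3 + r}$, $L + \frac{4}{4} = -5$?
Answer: $-1740288$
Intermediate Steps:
$L = -6$ ($L = -1 - 5 = -6$)
$J{\left(r \right)} = - 8 \sqrt{3 + r}$
$h = -1176$ ($h = \left(-61 + 5\right) \left(-29 + 50\right) = \left(-56\right) 21 = -1176$)
$E{\left(F \right)} = 4 F^{2}$ ($E{\left(F \right)} = \left(2 F\right)^{2} = 4 F^{2}$)
$E{\left(J{\left(3 \right)} \right)} \left(h + 43\right) = 4 \left(- 8 \sqrt{3 + 3}\right)^{2} \left(-1176 + 43\right) = 4 \left(- 8 \sqrt{6}\right)^{2} \left(-1133\right) = 4 \cdot 384 \left(-1133\right) = 1536 \left(-1133\right) = -1740288$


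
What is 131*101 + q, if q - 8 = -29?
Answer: 13210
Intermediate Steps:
q = -21 (q = 8 - 29 = -21)
131*101 + q = 131*101 - 21 = 13231 - 21 = 13210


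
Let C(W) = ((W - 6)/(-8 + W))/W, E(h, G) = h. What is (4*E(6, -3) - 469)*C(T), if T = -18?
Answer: 890/39 ≈ 22.821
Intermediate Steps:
C(W) = (-6 + W)/(W*(-8 + W)) (C(W) = ((-6 + W)/(-8 + W))/W = (-6 + W)/(W*(-8 + W)))
(4*E(6, -3) - 469)*C(T) = (4*6 - 469)*((-6 - 18)/((-18)*(-8 - 18))) = (24 - 469)*(-1/18*(-24)/(-26)) = -(-445)*(-1)*(-24)/(18*26) = -445*(-2/39) = 890/39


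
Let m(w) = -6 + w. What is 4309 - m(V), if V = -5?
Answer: 4320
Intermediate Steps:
4309 - m(V) = 4309 - (-6 - 5) = 4309 - 1*(-11) = 4309 + 11 = 4320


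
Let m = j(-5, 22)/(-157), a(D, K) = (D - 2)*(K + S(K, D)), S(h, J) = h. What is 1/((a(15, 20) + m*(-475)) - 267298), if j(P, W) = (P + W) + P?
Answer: -157/41878446 ≈ -3.7489e-6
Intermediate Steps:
j(P, W) = W + 2*P
a(D, K) = 2*K*(-2 + D) (a(D, K) = (D - 2)*(K + K) = (-2 + D)*(2*K) = 2*K*(-2 + D))
m = -12/157 (m = (22 + 2*(-5))/(-157) = (22 - 10)*(-1/157) = 12*(-1/157) = -12/157 ≈ -0.076433)
1/((a(15, 20) + m*(-475)) - 267298) = 1/((2*20*(-2 + 15) - 12/157*(-475)) - 267298) = 1/((2*20*13 + 5700/157) - 267298) = 1/((520 + 5700/157) - 267298) = 1/(87340/157 - 267298) = 1/(-41878446/157) = -157/41878446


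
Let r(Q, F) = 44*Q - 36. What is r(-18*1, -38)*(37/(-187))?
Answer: 30636/187 ≈ 163.83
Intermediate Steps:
r(Q, F) = -36 + 44*Q
r(-18*1, -38)*(37/(-187)) = (-36 + 44*(-18*1))*(37/(-187)) = (-36 + 44*(-18))*(37*(-1/187)) = (-36 - 792)*(-37/187) = -828*(-37/187) = 30636/187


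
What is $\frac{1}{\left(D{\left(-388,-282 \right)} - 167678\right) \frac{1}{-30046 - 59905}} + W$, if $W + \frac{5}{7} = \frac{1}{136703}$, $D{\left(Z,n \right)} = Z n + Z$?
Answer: $\frac{6569750953}{8017630950} \approx 0.81941$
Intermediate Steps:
$D{\left(Z,n \right)} = Z + Z n$
$W = - \frac{97644}{136703}$ ($W = - \frac{5}{7} + \frac{1}{136703} = - \frac{97644}{136703} \approx -0.71428$)
$\frac{1}{\left(D{\left(-388,-282 \right)} - 167678\right) \frac{1}{-30046 - 59905}} + W = \frac{1}{\left(- 388 \left(1 - 282\right) - 167678\right) \frac{1}{-30046 - 59905}} - \frac{97644}{136703} = \frac{1}{\left(\left(-388\right) \left(-281\right) - 167678\right) \frac{1}{-89951}} - \frac{97644}{136703} = \frac{1}{\left(109028 - 167678\right) \left(- \frac{1}{89951}\right)} - \frac{97644}{136703} = \frac{1}{\left(-58650\right) \left(- \frac{1}{89951}\right)} - \frac{97644}{136703} = \frac{1}{\frac{58650}{89951}} - \frac{97644}{136703} = \frac{89951}{58650} - \frac{97644}{136703} = \frac{6569750953}{8017630950}$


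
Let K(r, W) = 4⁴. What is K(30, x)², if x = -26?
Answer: 65536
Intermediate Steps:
K(r, W) = 256
K(30, x)² = 256² = 65536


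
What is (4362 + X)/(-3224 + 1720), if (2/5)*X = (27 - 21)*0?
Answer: -2181/752 ≈ -2.9003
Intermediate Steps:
X = 0 (X = 5*((27 - 21)*0)/2 = 5*(6*0)/2 = (5/2)*0 = 0)
(4362 + X)/(-3224 + 1720) = (4362 + 0)/(-3224 + 1720) = 4362/(-1504) = 4362*(-1/1504) = -2181/752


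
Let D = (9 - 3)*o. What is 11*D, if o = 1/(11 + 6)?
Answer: 66/17 ≈ 3.8824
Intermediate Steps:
o = 1/17 ≈ 0.058824
D = 6/17 (D = (9 - 3)*(1/17) = 6*(1/17) = 6/17 ≈ 0.35294)
11*D = 11*(6/17) = 66/17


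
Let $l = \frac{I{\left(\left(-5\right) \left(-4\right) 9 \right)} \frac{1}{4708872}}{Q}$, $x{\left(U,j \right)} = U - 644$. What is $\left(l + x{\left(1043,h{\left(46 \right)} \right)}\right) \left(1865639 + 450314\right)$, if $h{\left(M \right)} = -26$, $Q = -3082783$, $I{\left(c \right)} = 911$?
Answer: $\frac{13414128982459060648489}{14516430550776} \approx 9.2406 \cdot 10^{8}$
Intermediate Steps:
$x{\left(U,j \right)} = -644 + U$
$l = - \frac{911}{14516430550776}$ ($l = \frac{911 \cdot \frac{1}{4708872}}{-3082783} = 911 \cdot \frac{1}{4708872} \left(- \frac{1}{3082783}\right) = \frac{911}{4708872} \left(- \frac{1}{3082783}\right) = - \frac{911}{14516430550776} \approx -6.2756 \cdot 10^{-11}$)
$\left(l + x{\left(1043,h{\left(46 \right)} \right)}\right) \left(1865639 + 450314\right) = \left(- \frac{911}{14516430550776} + \left(-644 + 1043\right)\right) \left(1865639 + 450314\right) = \left(- \frac{911}{14516430550776} + 399\right) 2315953 = \frac{5792055789758713}{14516430550776} \cdot 2315953 = \frac{13414128982459060648489}{14516430550776}$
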